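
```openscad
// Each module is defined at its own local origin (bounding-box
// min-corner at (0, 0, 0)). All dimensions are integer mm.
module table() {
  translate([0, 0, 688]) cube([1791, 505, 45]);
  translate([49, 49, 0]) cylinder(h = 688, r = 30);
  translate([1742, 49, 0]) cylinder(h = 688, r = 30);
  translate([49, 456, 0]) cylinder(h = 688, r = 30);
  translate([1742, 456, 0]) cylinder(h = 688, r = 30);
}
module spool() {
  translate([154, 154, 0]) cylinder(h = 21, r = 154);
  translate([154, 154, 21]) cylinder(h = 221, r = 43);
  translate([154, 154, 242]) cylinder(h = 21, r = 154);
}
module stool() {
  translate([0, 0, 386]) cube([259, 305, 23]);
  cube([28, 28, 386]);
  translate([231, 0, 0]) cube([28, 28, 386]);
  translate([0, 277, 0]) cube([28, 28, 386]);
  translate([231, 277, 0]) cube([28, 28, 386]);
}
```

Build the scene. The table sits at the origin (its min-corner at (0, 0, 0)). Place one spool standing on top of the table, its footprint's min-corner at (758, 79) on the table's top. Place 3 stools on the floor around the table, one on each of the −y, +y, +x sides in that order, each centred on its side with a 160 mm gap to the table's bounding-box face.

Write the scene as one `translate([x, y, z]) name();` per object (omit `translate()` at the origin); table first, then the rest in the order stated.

table();
translate([758, 79, 733]) spool();
translate([766, -465, 0]) stool();
translate([766, 665, 0]) stool();
translate([1951, 100, 0]) stool();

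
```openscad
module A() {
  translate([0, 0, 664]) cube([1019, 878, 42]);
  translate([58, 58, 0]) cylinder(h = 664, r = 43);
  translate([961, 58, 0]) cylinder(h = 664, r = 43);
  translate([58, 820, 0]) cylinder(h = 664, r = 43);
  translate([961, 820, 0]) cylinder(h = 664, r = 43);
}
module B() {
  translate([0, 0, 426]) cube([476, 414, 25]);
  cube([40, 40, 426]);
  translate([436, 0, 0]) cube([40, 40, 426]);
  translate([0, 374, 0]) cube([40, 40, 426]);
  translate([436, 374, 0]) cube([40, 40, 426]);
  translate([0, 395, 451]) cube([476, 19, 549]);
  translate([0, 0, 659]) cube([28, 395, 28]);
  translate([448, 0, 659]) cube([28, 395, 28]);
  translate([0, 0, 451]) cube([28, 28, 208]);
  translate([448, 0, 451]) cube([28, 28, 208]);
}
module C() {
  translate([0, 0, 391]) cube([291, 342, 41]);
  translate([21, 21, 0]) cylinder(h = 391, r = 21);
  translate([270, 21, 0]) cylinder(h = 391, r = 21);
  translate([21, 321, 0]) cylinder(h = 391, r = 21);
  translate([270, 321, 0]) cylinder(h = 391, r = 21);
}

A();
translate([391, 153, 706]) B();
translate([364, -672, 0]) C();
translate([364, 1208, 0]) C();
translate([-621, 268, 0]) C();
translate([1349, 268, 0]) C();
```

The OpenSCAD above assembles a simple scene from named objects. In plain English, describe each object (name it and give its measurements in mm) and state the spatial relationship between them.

A is a rectangular dining table. The top is 1019×878×42 mm with its upper surface at z = 706 mm. It stands on four round legs of 86 mm diameter, each leg's bounding box inset 15 mm from the nearest pair of top edges, running from the floor to the underside of the top.

B is a chair: 476×414 mm seat, 25 mm thick, top at z = 451 mm, on four 40 mm square corner legs flush with the seat edges. A 19 mm thick backrest slab spans the full seat width, extending 549 mm above the seat top, its back face flush with the seat's +y edge. Two armrests of 28×28 mm section run along each side from the seat's front edge to the front of the backrest, top faces 236 mm above the seat top and outer faces flush with the seat's x-edges; a 28×28 mm post under the front of each armrest stands on the seat at the front corner.

C is a simple wooden stool: a rectangular seat 291 mm (x) by 342 mm (y), 41 mm thick, top face at z = 432 mm, on four round legs, each 42 mm in diameter. The legs rest on z = 0, each leg's axis is inset half a diameter from the nearest pair of seat edges (so the leg's bounding box is flush with the corner).

The chair is on top of the table. Four stools sit around the table at the −y, +y, −x, +x sides.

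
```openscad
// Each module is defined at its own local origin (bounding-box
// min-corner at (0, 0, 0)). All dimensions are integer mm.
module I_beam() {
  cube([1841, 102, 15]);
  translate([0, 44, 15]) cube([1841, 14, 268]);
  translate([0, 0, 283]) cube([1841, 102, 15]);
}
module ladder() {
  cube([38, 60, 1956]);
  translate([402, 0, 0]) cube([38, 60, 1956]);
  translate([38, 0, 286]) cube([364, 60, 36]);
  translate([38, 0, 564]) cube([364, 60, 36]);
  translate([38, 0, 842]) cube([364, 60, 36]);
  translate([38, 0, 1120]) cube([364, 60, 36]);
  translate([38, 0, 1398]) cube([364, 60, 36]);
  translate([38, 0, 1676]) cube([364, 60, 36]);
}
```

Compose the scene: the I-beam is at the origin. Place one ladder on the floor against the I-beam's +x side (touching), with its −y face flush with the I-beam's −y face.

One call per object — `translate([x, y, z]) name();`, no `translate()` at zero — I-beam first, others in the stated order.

I_beam();
translate([1841, 0, 0]) ladder();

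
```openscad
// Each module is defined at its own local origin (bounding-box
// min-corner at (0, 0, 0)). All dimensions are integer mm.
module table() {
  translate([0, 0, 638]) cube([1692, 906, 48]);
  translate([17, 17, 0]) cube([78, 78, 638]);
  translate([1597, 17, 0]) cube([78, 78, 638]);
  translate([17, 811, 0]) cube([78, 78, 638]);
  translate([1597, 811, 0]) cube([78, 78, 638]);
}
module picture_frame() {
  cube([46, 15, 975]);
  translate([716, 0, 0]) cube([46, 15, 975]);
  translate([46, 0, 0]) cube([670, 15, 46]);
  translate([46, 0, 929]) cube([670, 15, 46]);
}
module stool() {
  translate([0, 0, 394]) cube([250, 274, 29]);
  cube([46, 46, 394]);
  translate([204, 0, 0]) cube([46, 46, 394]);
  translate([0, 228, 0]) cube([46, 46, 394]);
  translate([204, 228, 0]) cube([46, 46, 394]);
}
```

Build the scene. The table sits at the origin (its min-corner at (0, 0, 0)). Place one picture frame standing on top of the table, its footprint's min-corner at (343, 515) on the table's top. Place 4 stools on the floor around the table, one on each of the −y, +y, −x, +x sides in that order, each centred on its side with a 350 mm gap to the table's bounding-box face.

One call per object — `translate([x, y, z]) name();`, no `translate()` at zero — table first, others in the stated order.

table();
translate([343, 515, 686]) picture_frame();
translate([721, -624, 0]) stool();
translate([721, 1256, 0]) stool();
translate([-600, 316, 0]) stool();
translate([2042, 316, 0]) stool();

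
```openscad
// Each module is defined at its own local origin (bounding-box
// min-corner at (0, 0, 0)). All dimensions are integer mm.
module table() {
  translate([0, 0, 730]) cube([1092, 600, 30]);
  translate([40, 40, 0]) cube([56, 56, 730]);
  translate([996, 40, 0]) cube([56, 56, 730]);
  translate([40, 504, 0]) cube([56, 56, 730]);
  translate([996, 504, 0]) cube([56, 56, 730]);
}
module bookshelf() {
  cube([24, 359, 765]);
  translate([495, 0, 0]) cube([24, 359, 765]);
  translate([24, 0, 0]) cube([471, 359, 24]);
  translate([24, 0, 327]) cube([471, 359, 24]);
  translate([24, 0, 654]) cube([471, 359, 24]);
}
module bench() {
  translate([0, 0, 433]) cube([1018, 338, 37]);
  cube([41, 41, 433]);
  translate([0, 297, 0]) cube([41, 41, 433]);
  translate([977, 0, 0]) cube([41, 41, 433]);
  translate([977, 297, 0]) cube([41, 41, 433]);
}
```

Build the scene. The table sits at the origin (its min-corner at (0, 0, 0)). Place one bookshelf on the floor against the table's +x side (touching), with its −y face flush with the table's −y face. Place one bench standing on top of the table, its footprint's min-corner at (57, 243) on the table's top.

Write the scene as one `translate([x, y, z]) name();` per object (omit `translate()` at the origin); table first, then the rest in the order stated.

table();
translate([1092, 0, 0]) bookshelf();
translate([57, 243, 760]) bench();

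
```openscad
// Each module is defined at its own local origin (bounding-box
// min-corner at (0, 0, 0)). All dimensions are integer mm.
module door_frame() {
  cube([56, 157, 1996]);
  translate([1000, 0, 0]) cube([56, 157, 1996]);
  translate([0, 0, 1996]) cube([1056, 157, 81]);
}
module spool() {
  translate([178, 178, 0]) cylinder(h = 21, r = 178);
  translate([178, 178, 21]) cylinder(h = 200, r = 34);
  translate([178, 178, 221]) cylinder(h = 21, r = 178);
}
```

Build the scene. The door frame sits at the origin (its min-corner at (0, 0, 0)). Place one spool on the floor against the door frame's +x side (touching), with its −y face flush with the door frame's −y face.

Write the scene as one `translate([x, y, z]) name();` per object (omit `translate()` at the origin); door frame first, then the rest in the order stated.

door_frame();
translate([1056, 0, 0]) spool();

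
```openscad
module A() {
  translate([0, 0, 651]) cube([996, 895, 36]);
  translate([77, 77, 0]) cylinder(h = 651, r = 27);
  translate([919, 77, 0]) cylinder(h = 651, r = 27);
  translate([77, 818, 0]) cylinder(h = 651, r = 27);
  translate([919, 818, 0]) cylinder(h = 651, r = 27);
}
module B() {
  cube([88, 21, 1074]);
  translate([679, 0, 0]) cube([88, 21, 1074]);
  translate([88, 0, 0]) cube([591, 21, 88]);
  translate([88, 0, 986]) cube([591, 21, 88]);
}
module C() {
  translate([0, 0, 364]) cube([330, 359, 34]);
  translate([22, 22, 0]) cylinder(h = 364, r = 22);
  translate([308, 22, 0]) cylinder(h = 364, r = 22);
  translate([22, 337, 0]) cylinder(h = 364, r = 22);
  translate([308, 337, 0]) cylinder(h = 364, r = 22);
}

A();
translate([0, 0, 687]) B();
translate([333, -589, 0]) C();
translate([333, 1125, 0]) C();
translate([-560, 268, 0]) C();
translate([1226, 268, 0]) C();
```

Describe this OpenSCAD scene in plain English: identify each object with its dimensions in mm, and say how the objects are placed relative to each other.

A is a table: top 996 mm (x) × 895 mm (y), 36 mm thick, upper face at z = 687 mm, on four round legs of 54 mm diameter, each leg's bounding box inset 50 mm from the nearest pair of top edges, running from z = 0 to the bottom of the top.

B is a rectangular picture frame lying in the x–z plane (depth along y). The opening is 591 mm wide (x) by 898 mm tall (z), surrounded by a border 88 mm wide on all four sides. The frame is 21 mm deep and is made of two full-height vertical stiles with two horizontal rails fitted between them.

C is a four-legged stool. The seat is 330×359 mm, 34 mm thick, top at z = 398 mm. It stands on four round legs, each 44 mm in diameter, from z = 0 to the seat underside, each leg's axis is inset half a diameter from the nearest pair of seat edges (so the leg's bounding box is flush with the corner).

The picture frame is on top of the table. Four stools sit around the table at the −y, +y, −x, +x sides.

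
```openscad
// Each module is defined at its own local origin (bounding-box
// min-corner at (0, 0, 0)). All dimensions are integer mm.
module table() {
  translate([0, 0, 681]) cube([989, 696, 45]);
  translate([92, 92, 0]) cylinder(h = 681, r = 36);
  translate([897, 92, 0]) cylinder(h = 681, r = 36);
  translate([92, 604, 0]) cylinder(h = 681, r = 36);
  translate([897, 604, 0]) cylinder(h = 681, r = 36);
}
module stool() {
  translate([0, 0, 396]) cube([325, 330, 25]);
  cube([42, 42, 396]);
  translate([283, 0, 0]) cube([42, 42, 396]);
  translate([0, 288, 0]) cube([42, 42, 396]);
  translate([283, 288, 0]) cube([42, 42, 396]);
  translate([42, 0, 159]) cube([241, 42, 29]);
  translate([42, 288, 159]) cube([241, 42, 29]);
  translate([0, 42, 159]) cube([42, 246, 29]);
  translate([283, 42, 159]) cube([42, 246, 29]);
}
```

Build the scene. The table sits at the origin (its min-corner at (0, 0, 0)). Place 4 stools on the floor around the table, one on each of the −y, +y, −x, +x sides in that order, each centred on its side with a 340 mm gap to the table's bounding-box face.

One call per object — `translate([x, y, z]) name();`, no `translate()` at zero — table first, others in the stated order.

table();
translate([332, -670, 0]) stool();
translate([332, 1036, 0]) stool();
translate([-665, 183, 0]) stool();
translate([1329, 183, 0]) stool();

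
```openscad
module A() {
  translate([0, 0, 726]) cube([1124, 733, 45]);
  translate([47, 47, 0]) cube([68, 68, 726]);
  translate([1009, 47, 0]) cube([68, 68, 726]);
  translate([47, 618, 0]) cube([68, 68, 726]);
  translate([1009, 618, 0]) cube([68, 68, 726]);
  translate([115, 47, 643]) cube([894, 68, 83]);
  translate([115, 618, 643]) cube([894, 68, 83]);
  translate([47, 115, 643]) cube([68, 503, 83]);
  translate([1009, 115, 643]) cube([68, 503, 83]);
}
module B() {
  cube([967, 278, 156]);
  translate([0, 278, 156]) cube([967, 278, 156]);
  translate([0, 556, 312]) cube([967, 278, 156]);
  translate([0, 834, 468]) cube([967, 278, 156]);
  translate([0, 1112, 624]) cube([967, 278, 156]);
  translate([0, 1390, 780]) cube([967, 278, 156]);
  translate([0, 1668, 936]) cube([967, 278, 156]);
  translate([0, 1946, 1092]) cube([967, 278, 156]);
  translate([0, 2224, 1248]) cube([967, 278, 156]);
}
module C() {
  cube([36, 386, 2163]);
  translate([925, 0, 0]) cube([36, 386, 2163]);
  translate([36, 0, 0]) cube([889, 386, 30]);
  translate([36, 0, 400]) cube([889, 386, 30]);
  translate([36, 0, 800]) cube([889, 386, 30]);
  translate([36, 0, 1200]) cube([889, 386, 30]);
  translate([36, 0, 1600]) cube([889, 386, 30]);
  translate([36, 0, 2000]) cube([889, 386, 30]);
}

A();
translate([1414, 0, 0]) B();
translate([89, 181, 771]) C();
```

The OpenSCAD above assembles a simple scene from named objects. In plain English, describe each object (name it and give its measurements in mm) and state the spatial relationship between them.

A is a table: top 1124 mm (x) × 733 mm (y), 45 mm thick, upper face at z = 771 mm, on four 68×68 mm square legs, each inset 47 mm from the nearest pair of top edges, running from z = 0 to the bottom of the top. Four apron rails, 68 mm thick and 83 mm tall, run between adjacent legs with their top edges flush with the underside of the top and their outer faces flush with the legs' outer faces.

B is a run of 9 identical solid stair steps. Each tread is 967×278 mm and each step block is 156 mm high. Step 1 rests on the floor; step k is offset from step 1 by (k−1)×278 mm in y and (k−1)×156 mm in z.

C is an open bookshelf. Two side panels, each 36 mm thick, 386 mm deep and 2163 mm tall, stand 961 mm apart (outside-to-outside). Between them sit 6 shelves, each 30 mm thick and 386 mm deep, spanning the full gap between the sides. The bottom shelf rests on the floor (its underside at z = 0) and the clear gap between one shelf's top and the next shelf's underside is 370 mm.

The staircase is on the floor beside the table on its +x side. The bookshelf is on top of the table.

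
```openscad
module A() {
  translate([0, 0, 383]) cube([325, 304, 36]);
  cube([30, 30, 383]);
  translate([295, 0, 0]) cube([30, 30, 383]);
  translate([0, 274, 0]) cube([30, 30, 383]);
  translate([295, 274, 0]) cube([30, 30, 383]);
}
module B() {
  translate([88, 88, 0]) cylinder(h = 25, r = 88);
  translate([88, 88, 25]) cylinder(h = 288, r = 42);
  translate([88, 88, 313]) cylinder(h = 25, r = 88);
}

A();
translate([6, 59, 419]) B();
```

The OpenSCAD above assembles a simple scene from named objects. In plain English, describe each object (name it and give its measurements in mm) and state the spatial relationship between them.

A is a four-legged stool. The seat is 325×304 mm, 36 mm thick, top at z = 419 mm. It stands on four square legs, each 30×30 mm in cross-section, from z = 0 to the seat underside, each flush with a corner of the seat.

B is a spool: two coaxial disc flanges of radius 88 mm and thickness 25 mm, joined by a core cylinder of radius 42 mm and height 288 mm. The lower flange rests on z = 0 and the three cylinders share a vertical axis.

The spool is on top of the stool.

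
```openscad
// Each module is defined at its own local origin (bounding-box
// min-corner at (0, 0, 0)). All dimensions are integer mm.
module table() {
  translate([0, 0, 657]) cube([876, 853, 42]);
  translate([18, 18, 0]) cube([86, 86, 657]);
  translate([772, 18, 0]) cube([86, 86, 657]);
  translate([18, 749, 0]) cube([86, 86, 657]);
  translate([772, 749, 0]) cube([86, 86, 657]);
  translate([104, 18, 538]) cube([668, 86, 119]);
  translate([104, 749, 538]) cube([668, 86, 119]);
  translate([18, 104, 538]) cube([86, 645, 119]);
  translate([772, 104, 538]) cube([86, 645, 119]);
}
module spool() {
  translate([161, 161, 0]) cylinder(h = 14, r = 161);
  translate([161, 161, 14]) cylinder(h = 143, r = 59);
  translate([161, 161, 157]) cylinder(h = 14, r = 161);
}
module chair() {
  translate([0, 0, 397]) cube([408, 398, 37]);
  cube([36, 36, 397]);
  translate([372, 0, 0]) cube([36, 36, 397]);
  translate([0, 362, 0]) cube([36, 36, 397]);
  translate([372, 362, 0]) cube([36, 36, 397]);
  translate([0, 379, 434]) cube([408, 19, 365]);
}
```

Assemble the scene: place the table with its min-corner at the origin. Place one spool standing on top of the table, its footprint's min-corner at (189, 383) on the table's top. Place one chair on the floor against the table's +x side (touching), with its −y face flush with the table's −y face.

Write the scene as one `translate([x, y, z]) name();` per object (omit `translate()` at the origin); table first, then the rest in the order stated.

table();
translate([189, 383, 699]) spool();
translate([876, 0, 0]) chair();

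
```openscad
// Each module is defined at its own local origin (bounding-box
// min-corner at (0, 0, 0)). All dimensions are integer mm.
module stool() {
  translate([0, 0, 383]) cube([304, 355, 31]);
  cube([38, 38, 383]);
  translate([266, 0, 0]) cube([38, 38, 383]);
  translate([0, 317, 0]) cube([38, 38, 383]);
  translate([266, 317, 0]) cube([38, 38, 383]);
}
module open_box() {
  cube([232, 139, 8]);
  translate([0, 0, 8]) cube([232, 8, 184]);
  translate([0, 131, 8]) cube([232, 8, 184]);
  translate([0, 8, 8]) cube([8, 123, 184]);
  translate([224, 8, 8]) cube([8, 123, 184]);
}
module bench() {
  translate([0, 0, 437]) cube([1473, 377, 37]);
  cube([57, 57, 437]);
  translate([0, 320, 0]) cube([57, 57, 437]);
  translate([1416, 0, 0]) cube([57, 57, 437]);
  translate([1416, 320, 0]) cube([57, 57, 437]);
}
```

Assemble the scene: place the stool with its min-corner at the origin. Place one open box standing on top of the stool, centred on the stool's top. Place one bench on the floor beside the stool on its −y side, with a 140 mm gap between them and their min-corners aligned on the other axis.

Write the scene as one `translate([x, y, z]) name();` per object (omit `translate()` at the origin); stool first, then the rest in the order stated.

stool();
translate([36, 108, 414]) open_box();
translate([0, -517, 0]) bench();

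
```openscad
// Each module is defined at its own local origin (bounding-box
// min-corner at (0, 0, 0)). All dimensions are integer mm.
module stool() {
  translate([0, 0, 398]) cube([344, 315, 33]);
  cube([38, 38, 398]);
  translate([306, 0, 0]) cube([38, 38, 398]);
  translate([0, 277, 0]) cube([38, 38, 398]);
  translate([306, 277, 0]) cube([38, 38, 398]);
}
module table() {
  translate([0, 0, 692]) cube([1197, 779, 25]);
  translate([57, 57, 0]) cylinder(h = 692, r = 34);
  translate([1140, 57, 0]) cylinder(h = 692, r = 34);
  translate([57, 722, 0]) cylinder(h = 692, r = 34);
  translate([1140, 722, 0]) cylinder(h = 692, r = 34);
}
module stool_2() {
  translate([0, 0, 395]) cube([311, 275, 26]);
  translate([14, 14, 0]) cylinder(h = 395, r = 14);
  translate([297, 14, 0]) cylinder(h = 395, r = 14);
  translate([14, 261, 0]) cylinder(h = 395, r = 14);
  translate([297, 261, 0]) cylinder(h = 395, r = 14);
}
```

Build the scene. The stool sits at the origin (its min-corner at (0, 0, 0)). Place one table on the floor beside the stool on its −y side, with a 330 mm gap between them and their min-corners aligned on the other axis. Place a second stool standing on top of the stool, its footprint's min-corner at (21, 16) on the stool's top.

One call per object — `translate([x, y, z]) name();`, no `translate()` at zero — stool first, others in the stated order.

stool();
translate([0, -1109, 0]) table();
translate([21, 16, 431]) stool_2();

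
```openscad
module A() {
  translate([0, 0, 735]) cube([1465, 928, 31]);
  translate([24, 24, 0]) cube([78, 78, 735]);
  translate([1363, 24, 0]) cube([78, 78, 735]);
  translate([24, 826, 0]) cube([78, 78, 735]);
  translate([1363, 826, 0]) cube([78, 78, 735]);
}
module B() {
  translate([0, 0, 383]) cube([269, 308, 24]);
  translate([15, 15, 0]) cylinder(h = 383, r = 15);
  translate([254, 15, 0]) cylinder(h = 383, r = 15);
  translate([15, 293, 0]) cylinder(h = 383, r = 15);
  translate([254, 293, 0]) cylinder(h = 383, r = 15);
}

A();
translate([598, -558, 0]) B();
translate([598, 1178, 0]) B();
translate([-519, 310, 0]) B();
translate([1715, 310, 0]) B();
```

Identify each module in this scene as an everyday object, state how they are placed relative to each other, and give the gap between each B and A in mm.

Each stool's nearest face is 250 mm from the table's bounding box.

A is a table. B is a stool. Four stools sit around the table at the −y, +y, −x, +x sides. The gap between each stool and the table is 250 mm.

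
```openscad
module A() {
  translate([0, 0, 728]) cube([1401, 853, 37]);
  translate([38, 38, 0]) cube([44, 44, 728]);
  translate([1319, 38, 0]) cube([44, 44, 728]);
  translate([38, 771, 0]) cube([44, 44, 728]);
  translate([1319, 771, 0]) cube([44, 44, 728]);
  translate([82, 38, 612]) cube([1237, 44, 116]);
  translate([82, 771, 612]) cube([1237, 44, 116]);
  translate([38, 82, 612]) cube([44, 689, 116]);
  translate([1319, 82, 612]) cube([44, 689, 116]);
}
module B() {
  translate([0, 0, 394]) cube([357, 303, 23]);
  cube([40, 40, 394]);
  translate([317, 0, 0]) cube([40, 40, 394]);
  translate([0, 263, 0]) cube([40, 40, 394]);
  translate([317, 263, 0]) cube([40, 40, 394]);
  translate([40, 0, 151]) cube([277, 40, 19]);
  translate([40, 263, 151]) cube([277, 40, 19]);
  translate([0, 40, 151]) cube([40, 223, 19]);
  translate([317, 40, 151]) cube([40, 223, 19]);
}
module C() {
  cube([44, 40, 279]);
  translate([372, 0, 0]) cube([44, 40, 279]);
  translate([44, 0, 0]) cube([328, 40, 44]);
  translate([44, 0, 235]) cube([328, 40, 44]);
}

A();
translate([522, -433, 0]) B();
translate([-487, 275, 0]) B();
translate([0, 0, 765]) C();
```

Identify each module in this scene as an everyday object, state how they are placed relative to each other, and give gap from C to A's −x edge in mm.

A is a table. B is a stool. C is a picture frame. Two stools sit around the table at the −y, −x sides. The picture frame is on top of the table. The gap from the picture frame to the table's −x edge is 0 mm.

The picture frame's min-x is at 0; the table's min-x is 0; gap = 0 mm.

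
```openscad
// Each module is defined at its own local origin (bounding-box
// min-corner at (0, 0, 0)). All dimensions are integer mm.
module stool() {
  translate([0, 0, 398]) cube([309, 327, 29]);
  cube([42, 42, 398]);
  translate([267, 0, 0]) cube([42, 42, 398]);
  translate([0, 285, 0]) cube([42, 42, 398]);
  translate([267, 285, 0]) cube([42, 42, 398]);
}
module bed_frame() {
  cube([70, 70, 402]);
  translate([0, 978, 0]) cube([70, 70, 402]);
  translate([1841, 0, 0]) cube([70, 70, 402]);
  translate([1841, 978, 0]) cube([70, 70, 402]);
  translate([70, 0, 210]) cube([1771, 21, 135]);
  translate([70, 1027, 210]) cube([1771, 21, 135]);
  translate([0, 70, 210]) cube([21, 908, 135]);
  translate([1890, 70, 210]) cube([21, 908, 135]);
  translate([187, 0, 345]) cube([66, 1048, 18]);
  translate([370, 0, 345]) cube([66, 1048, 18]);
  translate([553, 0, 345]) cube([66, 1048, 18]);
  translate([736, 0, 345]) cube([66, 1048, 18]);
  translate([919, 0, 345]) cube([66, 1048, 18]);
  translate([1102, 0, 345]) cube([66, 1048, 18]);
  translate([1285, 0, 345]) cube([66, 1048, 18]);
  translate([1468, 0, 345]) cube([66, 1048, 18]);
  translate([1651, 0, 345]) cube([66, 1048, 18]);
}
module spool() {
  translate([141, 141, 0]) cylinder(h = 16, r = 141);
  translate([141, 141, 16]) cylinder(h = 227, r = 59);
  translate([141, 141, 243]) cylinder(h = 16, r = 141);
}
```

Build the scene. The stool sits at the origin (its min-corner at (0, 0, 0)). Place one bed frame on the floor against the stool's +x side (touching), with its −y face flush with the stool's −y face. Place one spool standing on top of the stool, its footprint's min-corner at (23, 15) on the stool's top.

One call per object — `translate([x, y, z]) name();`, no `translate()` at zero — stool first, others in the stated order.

stool();
translate([309, 0, 0]) bed_frame();
translate([23, 15, 427]) spool();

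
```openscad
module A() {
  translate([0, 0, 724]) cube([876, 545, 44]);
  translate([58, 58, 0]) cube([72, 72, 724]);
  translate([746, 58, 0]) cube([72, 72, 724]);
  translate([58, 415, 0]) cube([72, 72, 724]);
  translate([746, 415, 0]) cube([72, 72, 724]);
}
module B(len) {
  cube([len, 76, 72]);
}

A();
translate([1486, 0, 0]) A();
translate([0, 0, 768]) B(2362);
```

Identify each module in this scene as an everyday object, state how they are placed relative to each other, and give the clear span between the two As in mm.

A is a table. B is a beam. A beam spans the tops of two tables. The clear span between the two tables is 610 mm.

Second table starts at x = 1486; first ends at x = 876; clear span = 1486 − 876 = 610 mm.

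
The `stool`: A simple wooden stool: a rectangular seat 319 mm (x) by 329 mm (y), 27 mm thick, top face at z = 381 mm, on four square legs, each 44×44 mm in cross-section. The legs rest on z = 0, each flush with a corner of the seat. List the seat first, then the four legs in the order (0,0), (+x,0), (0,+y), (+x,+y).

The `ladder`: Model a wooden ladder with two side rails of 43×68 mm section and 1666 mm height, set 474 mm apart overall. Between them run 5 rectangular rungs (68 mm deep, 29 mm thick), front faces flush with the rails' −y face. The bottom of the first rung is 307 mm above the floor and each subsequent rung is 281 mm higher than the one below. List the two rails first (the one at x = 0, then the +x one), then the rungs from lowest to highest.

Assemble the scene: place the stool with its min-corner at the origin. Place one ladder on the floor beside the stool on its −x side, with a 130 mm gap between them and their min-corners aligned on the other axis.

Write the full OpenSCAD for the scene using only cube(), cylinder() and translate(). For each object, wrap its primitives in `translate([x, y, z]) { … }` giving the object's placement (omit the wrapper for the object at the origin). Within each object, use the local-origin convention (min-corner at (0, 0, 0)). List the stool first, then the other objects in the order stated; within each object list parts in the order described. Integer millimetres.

translate([0, 0, 354]) cube([319, 329, 27]);
cube([44, 44, 354]);
translate([275, 0, 0]) cube([44, 44, 354]);
translate([0, 285, 0]) cube([44, 44, 354]);
translate([275, 285, 0]) cube([44, 44, 354]);
translate([-604, 0, 0]) {
  cube([43, 68, 1666]);
  translate([431, 0, 0]) cube([43, 68, 1666]);
  translate([43, 0, 307]) cube([388, 68, 29]);
  translate([43, 0, 588]) cube([388, 68, 29]);
  translate([43, 0, 869]) cube([388, 68, 29]);
  translate([43, 0, 1150]) cube([388, 68, 29]);
  translate([43, 0, 1431]) cube([388, 68, 29]);
}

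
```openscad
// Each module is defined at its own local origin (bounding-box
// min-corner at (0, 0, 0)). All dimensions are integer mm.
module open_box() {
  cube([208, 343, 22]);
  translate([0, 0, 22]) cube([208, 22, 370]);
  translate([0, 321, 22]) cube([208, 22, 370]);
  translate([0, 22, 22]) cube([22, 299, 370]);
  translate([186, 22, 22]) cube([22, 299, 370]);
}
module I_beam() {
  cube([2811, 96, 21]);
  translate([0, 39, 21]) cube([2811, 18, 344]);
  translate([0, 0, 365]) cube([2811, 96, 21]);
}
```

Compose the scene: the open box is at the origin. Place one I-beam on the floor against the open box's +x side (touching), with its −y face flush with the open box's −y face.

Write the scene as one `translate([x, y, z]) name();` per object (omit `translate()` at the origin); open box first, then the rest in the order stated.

open_box();
translate([208, 0, 0]) I_beam();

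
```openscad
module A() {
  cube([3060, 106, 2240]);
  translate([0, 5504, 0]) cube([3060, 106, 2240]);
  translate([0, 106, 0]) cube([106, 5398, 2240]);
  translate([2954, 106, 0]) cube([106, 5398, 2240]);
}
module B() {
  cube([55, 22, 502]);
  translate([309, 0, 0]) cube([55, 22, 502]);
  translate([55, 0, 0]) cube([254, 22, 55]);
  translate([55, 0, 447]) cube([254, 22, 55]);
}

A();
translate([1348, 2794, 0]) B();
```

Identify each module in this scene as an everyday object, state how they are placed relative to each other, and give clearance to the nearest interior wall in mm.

Clearances: x = 1242, y = 2688; minimum 1242 mm.

A is a house frame. B is a picture frame. The picture frame sits inside the house frame, centred. The clearance to the nearest interior wall is 1242 mm.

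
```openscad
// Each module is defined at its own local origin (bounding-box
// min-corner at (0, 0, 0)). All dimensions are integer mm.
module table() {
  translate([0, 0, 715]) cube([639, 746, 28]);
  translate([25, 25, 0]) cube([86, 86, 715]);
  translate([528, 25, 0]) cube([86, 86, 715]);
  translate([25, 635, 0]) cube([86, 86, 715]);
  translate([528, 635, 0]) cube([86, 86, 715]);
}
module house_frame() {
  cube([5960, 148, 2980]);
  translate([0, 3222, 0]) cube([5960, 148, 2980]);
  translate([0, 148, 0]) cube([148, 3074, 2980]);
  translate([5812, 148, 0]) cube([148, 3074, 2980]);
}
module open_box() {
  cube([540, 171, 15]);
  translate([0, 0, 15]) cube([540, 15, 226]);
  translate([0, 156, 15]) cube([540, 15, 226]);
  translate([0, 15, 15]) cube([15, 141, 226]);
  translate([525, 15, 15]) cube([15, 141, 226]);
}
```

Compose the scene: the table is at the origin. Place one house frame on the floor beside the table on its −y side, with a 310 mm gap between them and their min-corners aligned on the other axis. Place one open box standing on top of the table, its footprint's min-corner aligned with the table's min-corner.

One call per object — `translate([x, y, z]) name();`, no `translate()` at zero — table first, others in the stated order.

table();
translate([0, -3680, 0]) house_frame();
translate([0, 0, 743]) open_box();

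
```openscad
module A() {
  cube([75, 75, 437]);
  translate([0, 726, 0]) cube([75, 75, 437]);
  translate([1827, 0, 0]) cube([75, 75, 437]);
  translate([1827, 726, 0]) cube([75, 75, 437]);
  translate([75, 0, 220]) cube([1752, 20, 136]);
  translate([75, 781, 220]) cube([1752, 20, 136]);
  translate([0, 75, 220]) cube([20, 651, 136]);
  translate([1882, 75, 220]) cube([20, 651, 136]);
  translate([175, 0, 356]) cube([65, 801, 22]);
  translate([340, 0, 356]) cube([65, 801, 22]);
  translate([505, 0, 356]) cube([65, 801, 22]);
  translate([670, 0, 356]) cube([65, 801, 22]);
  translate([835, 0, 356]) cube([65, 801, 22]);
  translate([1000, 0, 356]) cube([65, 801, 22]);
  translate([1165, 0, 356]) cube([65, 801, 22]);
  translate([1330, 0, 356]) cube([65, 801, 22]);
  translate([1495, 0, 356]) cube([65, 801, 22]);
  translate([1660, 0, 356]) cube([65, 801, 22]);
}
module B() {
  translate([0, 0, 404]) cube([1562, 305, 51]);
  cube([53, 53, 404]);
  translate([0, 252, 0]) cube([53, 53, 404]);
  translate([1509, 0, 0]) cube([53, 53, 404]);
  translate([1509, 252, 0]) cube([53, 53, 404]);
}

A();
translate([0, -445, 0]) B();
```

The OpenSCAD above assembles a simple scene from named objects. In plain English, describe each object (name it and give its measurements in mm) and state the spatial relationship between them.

A is a bed frame 1902 mm long (x) by 801 mm wide (y). Four 75×75 mm corner posts, 437 mm tall, at the corners of the footprint. Four rails of 20 mm thickness and 136 mm height run between adjacent posts with their undersides at z = 220 mm, their outer faces flush with the outside of the frame (the two x-running rails run between the posts' inner faces; the two y-running rails run between the posts' inner faces). 10 slats, each 65 mm wide (x) and 22 mm thick, lie across the top of the two x-running rails, running the full 801 mm width of the frame in y; the slats are evenly spaced along x between the inner faces of the end posts with equal gaps (rounded down to the nearest mm) at the −x end and between each pair — any rounding remainder accumulates at the +x end.

B is a bench: a 1562×305 mm seat slab, 51 mm thick, top at z = 455 mm, on four 53×53 mm square legs flush with the seat corners and standing on z = 0.

The bench is on the floor beside the bed frame on its −y side.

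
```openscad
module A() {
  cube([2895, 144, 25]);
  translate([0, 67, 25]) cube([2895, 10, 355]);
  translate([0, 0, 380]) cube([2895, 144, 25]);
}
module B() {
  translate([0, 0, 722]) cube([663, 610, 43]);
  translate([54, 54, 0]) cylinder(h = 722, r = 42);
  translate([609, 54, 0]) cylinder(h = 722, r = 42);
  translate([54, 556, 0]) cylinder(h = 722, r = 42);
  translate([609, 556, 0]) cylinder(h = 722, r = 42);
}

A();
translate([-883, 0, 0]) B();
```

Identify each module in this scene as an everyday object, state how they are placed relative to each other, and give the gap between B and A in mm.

The table's nearest face is 220 mm from the I-beam's −x face.

A is an I-beam. B is a table. The table is on the floor beside the I-beam on its −x side. The gap between the table and the I-beam is 220 mm.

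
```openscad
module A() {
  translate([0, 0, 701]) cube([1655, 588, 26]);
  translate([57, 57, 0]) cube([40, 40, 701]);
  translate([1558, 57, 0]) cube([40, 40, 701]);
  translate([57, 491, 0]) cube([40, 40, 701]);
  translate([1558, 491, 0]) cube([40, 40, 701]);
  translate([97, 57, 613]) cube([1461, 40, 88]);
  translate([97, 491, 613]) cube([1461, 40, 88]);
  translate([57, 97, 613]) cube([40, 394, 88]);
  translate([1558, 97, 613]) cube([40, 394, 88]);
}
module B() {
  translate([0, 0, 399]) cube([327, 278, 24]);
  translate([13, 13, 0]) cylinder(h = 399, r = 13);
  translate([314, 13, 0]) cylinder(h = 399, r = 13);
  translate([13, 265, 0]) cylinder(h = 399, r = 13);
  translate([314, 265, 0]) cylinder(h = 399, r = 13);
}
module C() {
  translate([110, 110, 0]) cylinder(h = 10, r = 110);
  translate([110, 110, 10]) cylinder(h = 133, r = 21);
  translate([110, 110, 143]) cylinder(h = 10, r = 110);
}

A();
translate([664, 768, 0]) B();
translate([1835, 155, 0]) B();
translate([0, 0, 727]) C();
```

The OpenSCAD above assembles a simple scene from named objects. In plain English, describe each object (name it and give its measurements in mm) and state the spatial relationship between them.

A is a rectangular dining table. The top is 1655×588×26 mm with its upper surface at z = 727 mm. It stands on four 40×40 mm square legs, each inset 57 mm from the nearest pair of top edges, running from the floor to the underside of the top. Four apron rails, 40 mm thick and 88 mm tall, run between adjacent legs with their top edges flush with the underside of the top and their outer faces flush with the legs' outer faces.

B is a four-legged stool. The seat is 327×278 mm, 24 mm thick, top at z = 423 mm. It stands on four round legs, each 26 mm in diameter, from z = 0 to the seat underside, each leg's axis is inset half a diameter from the nearest pair of seat edges (so the leg's bounding box is flush with the corner).

C is a spool: two coaxial disc flanges of radius 110 mm and thickness 10 mm, joined by a core cylinder of radius 21 mm and height 133 mm. The lower flange rests on z = 0 and the three cylinders share a vertical axis.

Two stools sit around the table at the +y, +x sides. The spool is on top of the table.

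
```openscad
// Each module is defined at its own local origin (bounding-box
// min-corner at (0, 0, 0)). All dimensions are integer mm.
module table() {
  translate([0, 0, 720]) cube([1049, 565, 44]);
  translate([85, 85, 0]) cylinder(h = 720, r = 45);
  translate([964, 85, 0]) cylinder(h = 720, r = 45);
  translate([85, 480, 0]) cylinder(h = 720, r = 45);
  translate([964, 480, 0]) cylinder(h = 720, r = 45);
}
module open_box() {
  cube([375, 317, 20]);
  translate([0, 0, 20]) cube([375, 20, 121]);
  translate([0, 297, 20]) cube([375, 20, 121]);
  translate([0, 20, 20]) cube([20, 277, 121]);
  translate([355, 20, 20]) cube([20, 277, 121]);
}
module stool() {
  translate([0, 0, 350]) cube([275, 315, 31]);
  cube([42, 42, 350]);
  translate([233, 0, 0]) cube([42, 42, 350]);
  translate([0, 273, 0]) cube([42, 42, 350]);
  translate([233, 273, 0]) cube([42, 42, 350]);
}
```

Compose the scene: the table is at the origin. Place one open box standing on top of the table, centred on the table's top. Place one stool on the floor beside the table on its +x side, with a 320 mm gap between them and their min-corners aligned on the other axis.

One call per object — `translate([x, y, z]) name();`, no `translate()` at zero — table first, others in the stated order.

table();
translate([337, 124, 764]) open_box();
translate([1369, 0, 0]) stool();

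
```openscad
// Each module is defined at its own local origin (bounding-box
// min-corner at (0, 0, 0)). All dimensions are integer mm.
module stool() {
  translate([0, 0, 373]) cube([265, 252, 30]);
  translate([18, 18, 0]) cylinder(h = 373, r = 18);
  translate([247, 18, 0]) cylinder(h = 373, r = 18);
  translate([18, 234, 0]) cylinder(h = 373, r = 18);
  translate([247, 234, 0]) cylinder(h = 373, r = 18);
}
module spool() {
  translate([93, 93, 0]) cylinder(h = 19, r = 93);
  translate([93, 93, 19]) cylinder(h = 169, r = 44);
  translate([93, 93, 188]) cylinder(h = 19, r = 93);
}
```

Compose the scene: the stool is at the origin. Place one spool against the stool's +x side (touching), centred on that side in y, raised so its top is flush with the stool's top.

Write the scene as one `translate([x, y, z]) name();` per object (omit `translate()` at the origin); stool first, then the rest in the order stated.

stool();
translate([265, 33, 196]) spool();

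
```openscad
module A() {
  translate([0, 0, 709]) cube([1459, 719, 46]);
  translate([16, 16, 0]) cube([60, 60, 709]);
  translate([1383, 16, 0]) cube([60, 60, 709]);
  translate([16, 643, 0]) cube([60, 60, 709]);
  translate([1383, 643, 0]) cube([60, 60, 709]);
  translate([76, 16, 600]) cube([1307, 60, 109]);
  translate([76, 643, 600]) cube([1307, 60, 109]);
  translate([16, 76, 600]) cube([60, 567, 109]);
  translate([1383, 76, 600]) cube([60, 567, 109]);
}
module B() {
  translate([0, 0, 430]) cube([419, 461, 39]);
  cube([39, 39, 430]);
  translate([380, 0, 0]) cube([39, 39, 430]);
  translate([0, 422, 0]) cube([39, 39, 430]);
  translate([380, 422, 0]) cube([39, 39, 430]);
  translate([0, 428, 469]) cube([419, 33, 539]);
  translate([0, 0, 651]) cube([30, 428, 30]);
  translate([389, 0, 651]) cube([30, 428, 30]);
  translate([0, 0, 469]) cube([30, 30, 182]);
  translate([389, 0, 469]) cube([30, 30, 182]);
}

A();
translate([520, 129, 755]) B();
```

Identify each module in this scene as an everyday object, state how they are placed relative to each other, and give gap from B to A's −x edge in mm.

The chair's min-x is at 520; the table's min-x is 0; gap = 520 mm.

A is a table. B is a chair. The chair is on top of the table, centred. The gap from the chair to the table's −x edge is 520 mm.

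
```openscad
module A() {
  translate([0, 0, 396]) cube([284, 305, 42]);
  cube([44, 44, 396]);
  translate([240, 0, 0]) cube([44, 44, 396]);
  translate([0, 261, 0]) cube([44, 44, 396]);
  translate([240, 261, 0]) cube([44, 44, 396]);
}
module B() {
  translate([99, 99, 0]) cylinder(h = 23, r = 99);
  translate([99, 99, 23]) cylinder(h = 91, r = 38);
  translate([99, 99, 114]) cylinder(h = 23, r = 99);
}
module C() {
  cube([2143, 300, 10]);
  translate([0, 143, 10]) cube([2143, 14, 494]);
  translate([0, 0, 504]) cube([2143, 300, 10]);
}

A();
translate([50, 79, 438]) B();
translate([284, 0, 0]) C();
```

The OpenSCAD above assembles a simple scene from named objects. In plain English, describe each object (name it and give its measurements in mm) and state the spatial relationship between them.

A is a four-legged stool. The seat is a 284×305×42 mm slab whose top surface is at z = 438 mm; four square legs, each 44×44 mm in cross-section, run from the floor (z = 0) to the underside of the seat, each flush with a corner of the seat.

B is a spool: two coaxial disc flanges of radius 99 mm and thickness 23 mm, joined by a core cylinder of radius 38 mm and height 91 mm. The lower flange rests on z = 0 and the three cylinders share a vertical axis.

C is an I-beam lying along x, 2143 mm long. Overall section height 514 mm. Two flanges 300 mm wide (y) and 10 mm thick, one on the floor and one at the top; a web 14 mm thick runs between them, centred on the flange width.

The spool is on top of the stool. The I-beam is against the stool's +x side, with their −y faces flush.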